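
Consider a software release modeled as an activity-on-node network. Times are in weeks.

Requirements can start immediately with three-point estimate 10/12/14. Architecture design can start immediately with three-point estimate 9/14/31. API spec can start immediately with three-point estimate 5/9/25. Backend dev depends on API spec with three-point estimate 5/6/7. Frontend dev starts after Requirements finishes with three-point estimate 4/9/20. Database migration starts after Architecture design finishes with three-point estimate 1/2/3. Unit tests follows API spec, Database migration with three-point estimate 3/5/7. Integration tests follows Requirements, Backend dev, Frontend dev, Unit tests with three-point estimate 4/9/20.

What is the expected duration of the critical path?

33 weeks

te_Requirements = (10 + 4·12 + 14)/6 = 72/6 = 12
te_Architecture design = (9 + 4·14 + 31)/6 = 96/6 = 16
te_API spec = (5 + 4·9 + 25)/6 = 66/6 = 11
te_Backend dev = (5 + 4·6 + 7)/6 = 36/6 = 6
te_Frontend dev = (4 + 4·9 + 20)/6 = 60/6 = 10
te_Database migration = (1 + 4·2 + 3)/6 = 12/6 = 2
te_Unit tests = (3 + 4·5 + 7)/6 = 30/6 = 5
te_Integration tests = (4 + 4·9 + 20)/6 = 60/6 = 10

Forward pass:
ES_Requirements = 0; EF_Requirements = 12
ES_Architecture design = 0; EF_Architecture design = 16
ES_API spec = 0; EF_API spec = 11
ES_Backend dev = 11; EF_Backend dev = 11+6 = 17
ES_Frontend dev = 12; EF_Frontend dev = 12+10 = 22
ES_Database migration = 16; EF_Database migration = 16+2 = 18
ES_Unit tests = max(EF_API spec=11, EF_Database migration=18) = 18; EF_Unit tests = 18+5 = 23
ES_Integration tests = max(EF_Requirements=12, EF_Backend dev=17, EF_Frontend dev=22, EF_Unit tests=23) = 23; EF_Integration tests = 23+10 = 33
Expected project duration μ = 33 weeks. Critical path: Architecture design → Database migration → Unit tests → Integration tests.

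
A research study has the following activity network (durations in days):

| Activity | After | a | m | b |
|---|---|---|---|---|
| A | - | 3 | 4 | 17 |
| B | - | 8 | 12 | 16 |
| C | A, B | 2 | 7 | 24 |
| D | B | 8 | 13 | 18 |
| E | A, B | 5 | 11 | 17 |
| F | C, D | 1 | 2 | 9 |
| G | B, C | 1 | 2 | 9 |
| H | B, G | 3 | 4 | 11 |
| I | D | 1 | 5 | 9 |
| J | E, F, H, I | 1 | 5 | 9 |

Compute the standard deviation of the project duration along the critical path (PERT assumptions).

te_A = (3 + 4·4 + 17)/6 = 36/6 = 6; σ²_A = ((17−3)/6)² = 5.444
te_B = (8 + 4·12 + 16)/6 = 72/6 = 12; σ²_B = ((16−8)/6)² = 1.778
te_C = (2 + 4·7 + 24)/6 = 54/6 = 9; σ²_C = ((24−2)/6)² = 13.444
te_D = (8 + 4·13 + 18)/6 = 78/6 = 13; σ²_D = ((18−8)/6)² = 2.778
te_E = (5 + 4·11 + 17)/6 = 66/6 = 11; σ²_E = ((17−5)/6)² = 4.000
te_F = (1 + 4·2 + 9)/6 = 18/6 = 3; σ²_F = ((9−1)/6)² = 1.778
te_G = (1 + 4·2 + 9)/6 = 18/6 = 3; σ²_G = ((9−1)/6)² = 1.778
te_H = (3 + 4·4 + 11)/6 = 30/6 = 5; σ²_H = ((11−3)/6)² = 1.778
te_I = (1 + 4·5 + 9)/6 = 30/6 = 5; σ²_I = ((9−1)/6)² = 1.778
te_J = (1 + 4·5 + 9)/6 = 30/6 = 5; σ²_J = ((9−1)/6)² = 1.778

Forward pass:
ES_A = 0; EF_A = 6
ES_B = 0; EF_B = 12
ES_C = max(EF_A=6, EF_B=12) = 12; EF_C = 12+9 = 21
ES_D = 12; EF_D = 12+13 = 25
ES_E = max(EF_A=6, EF_B=12) = 12; EF_E = 12+11 = 23
ES_F = max(EF_C=21, EF_D=25) = 25; EF_F = 25+3 = 28
ES_G = max(EF_B=12, EF_C=21) = 21; EF_G = 21+3 = 24
ES_H = max(EF_B=12, EF_G=24) = 24; EF_H = 24+5 = 29
ES_I = 25; EF_I = 25+5 = 30
ES_J = max(EF_E=23, EF_F=28, EF_H=29, EF_I=30) = 30; EF_J = 30+5 = 35
Expected project duration μ = 35 days. Critical path: B → D → I → J.

Variance along critical path = 1.778 + 2.778 + 1.778 + 1.778 = 8.111
σ = √8.111 = 2.848 days

2.85 days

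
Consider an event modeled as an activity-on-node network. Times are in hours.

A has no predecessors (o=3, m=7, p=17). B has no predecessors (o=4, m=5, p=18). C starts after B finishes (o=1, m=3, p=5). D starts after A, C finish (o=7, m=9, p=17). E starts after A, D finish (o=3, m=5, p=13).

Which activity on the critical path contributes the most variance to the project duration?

B

te_A = (3 + 4·7 + 17)/6 = 48/6 = 8; σ²_A = ((17−3)/6)² = 5.444
te_B = (4 + 4·5 + 18)/6 = 42/6 = 7; σ²_B = ((18−4)/6)² = 5.444
te_C = (1 + 4·3 + 5)/6 = 18/6 = 3; σ²_C = ((5−1)/6)² = 0.444
te_D = (7 + 4·9 + 17)/6 = 60/6 = 10; σ²_D = ((17−7)/6)² = 2.778
te_E = (3 + 4·5 + 13)/6 = 36/6 = 6; σ²_E = ((13−3)/6)² = 2.778

Forward pass:
ES_A = 0; EF_A = 8
ES_B = 0; EF_B = 7
ES_C = 7; EF_C = 7+3 = 10
ES_D = max(EF_A=8, EF_C=10) = 10; EF_D = 10+10 = 20
ES_E = max(EF_A=8, EF_D=20) = 20; EF_E = 20+6 = 26
Expected project duration μ = 26 hours. Critical path: B → C → D → E.

Variances on critical path: σ²_B=5.444, σ²_C=0.444, σ²_D=2.778, σ²_E=2.778.
Largest is σ²_B = 5.444.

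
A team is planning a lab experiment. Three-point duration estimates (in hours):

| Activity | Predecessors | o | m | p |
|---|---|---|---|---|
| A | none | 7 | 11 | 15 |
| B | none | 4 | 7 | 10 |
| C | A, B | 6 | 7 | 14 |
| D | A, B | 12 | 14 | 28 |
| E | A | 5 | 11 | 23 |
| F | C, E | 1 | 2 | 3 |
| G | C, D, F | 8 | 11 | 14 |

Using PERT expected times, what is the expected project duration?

38 hours

te_A = (7 + 4·11 + 15)/6 = 66/6 = 11
te_B = (4 + 4·7 + 10)/6 = 42/6 = 7
te_C = (6 + 4·7 + 14)/6 = 48/6 = 8
te_D = (12 + 4·14 + 28)/6 = 96/6 = 16
te_E = (5 + 4·11 + 23)/6 = 72/6 = 12
te_F = (1 + 4·2 + 3)/6 = 12/6 = 2
te_G = (8 + 4·11 + 14)/6 = 66/6 = 11

Forward pass:
ES_A = 0; EF_A = 11
ES_B = 0; EF_B = 7
ES_C = max(EF_A=11, EF_B=7) = 11; EF_C = 11+8 = 19
ES_D = max(EF_A=11, EF_B=7) = 11; EF_D = 11+16 = 27
ES_E = 11; EF_E = 11+12 = 23
ES_F = max(EF_C=19, EF_E=23) = 23; EF_F = 23+2 = 25
ES_G = max(EF_C=19, EF_D=27, EF_F=25) = 27; EF_G = 27+11 = 38
Expected project duration μ = 38 hours. Critical path: A → D → G.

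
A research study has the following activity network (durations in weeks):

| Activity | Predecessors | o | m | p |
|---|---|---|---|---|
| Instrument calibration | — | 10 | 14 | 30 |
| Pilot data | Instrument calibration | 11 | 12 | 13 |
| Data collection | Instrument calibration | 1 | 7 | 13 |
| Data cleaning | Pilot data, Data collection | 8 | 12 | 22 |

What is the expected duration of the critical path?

te_Instrument calibration = (10 + 4·14 + 30)/6 = 96/6 = 16
te_Pilot data = (11 + 4·12 + 13)/6 = 72/6 = 12
te_Data collection = (1 + 4·7 + 13)/6 = 42/6 = 7
te_Data cleaning = (8 + 4·12 + 22)/6 = 78/6 = 13

Forward pass:
ES_Instrument calibration = 0; EF_Instrument calibration = 16
ES_Pilot data = 16; EF_Pilot data = 16+12 = 28
ES_Data collection = 16; EF_Data collection = 16+7 = 23
ES_Data cleaning = max(EF_Pilot data=28, EF_Data collection=23) = 28; EF_Data cleaning = 28+13 = 41
Expected project duration μ = 41 weeks. Critical path: Instrument calibration → Pilot data → Data cleaning.

41 weeks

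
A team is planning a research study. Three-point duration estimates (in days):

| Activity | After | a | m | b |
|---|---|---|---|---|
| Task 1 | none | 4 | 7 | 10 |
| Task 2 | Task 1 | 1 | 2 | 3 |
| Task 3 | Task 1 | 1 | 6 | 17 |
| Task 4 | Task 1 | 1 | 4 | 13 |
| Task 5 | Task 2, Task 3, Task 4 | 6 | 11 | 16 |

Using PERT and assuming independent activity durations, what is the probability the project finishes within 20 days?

te_Task 1 = (4 + 4·7 + 10)/6 = 42/6 = 7; σ²_Task 1 = ((10−4)/6)² = 1.000
te_Task 2 = (1 + 4·2 + 3)/6 = 12/6 = 2; σ²_Task 2 = ((3−1)/6)² = 0.111
te_Task 3 = (1 + 4·6 + 17)/6 = 42/6 = 7; σ²_Task 3 = ((17−1)/6)² = 7.111
te_Task 4 = (1 + 4·4 + 13)/6 = 30/6 = 5; σ²_Task 4 = ((13−1)/6)² = 4.000
te_Task 5 = (6 + 4·11 + 16)/6 = 66/6 = 11; σ²_Task 5 = ((16−6)/6)² = 2.778

Forward pass:
ES_Task 1 = 0; EF_Task 1 = 7
ES_Task 2 = 7; EF_Task 2 = 7+2 = 9
ES_Task 3 = 7; EF_Task 3 = 7+7 = 14
ES_Task 4 = 7; EF_Task 4 = 7+5 = 12
ES_Task 5 = max(EF_Task 2=9, EF_Task 3=14, EF_Task 4=12) = 14; EF_Task 5 = 14+11 = 25
Expected project duration μ = 25 days. Critical path: Task 1 → Task 3 → Task 5.

Variance along critical path = 1.000 + 7.111 + 2.778 = 10.889; σ = √10.889 = 3.300 days.
Z = (20 − 25) / 3.300 = -1.515
P(T ≤ 20) = Φ(-1.515) ≈ 0.065

0.065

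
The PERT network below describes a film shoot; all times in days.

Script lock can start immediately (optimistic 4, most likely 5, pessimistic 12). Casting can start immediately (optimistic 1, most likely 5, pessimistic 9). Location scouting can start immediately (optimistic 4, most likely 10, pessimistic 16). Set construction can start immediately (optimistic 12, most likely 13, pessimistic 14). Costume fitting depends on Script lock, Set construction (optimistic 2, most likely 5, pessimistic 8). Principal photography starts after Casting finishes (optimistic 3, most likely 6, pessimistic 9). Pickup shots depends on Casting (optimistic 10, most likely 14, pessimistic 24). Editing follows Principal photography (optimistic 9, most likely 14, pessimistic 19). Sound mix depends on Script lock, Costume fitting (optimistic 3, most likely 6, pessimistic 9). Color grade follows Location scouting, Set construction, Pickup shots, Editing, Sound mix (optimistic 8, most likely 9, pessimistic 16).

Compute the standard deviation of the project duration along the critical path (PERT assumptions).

2.71 days

te_Script lock = (4 + 4·5 + 12)/6 = 36/6 = 6; σ²_Script lock = ((12−4)/6)² = 1.778
te_Casting = (1 + 4·5 + 9)/6 = 30/6 = 5; σ²_Casting = ((9−1)/6)² = 1.778
te_Location scouting = (4 + 4·10 + 16)/6 = 60/6 = 10; σ²_Location scouting = ((16−4)/6)² = 4.000
te_Set construction = (12 + 4·13 + 14)/6 = 78/6 = 13; σ²_Set construction = ((14−12)/6)² = 0.111
te_Costume fitting = (2 + 4·5 + 8)/6 = 30/6 = 5; σ²_Costume fitting = ((8−2)/6)² = 1.000
te_Principal photography = (3 + 4·6 + 9)/6 = 36/6 = 6; σ²_Principal photography = ((9−3)/6)² = 1.000
te_Pickup shots = (10 + 4·14 + 24)/6 = 90/6 = 15; σ²_Pickup shots = ((24−10)/6)² = 5.444
te_Editing = (9 + 4·14 + 19)/6 = 84/6 = 14; σ²_Editing = ((19−9)/6)² = 2.778
te_Sound mix = (3 + 4·6 + 9)/6 = 36/6 = 6; σ²_Sound mix = ((9−3)/6)² = 1.000
te_Color grade = (8 + 4·9 + 16)/6 = 60/6 = 10; σ²_Color grade = ((16−8)/6)² = 1.778

Forward pass:
ES_Script lock = 0; EF_Script lock = 6
ES_Casting = 0; EF_Casting = 5
ES_Location scouting = 0; EF_Location scouting = 10
ES_Set construction = 0; EF_Set construction = 13
ES_Costume fitting = max(EF_Script lock=6, EF_Set construction=13) = 13; EF_Costume fitting = 13+5 = 18
ES_Principal photography = 5; EF_Principal photography = 5+6 = 11
ES_Pickup shots = 5; EF_Pickup shots = 5+15 = 20
ES_Editing = 11; EF_Editing = 11+14 = 25
ES_Sound mix = max(EF_Script lock=6, EF_Costume fitting=18) = 18; EF_Sound mix = 18+6 = 24
ES_Color grade = max(EF_Location scouting=10, EF_Set construction=13, EF_Pickup shots=20, EF_Editing=25, EF_Sound mix=24) = 25; EF_Color grade = 25+10 = 35
Expected project duration μ = 35 days. Critical path: Casting → Principal photography → Editing → Color grade.

Variance along critical path = 1.778 + 1.000 + 2.778 + 1.778 = 7.333
σ = √7.333 = 2.708 days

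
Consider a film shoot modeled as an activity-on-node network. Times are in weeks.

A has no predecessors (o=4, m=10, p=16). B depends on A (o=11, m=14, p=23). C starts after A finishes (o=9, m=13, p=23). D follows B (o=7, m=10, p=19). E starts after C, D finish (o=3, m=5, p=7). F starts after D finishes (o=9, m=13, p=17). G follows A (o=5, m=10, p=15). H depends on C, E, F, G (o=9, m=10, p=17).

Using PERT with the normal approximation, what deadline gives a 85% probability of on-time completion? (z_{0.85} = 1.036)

64.1 weeks

te_A = (4 + 4·10 + 16)/6 = 60/6 = 10; σ²_A = ((16−4)/6)² = 4.000
te_B = (11 + 4·14 + 23)/6 = 90/6 = 15; σ²_B = ((23−11)/6)² = 4.000
te_C = (9 + 4·13 + 23)/6 = 84/6 = 14; σ²_C = ((23−9)/6)² = 5.444
te_D = (7 + 4·10 + 19)/6 = 66/6 = 11; σ²_D = ((19−7)/6)² = 4.000
te_E = (3 + 4·5 + 7)/6 = 30/6 = 5; σ²_E = ((7−3)/6)² = 0.444
te_F = (9 + 4·13 + 17)/6 = 78/6 = 13; σ²_F = ((17−9)/6)² = 1.778
te_G = (5 + 4·10 + 15)/6 = 60/6 = 10; σ²_G = ((15−5)/6)² = 2.778
te_H = (9 + 4·10 + 17)/6 = 66/6 = 11; σ²_H = ((17−9)/6)² = 1.778

Forward pass:
ES_A = 0; EF_A = 10
ES_B = 10; EF_B = 10+15 = 25
ES_C = 10; EF_C = 10+14 = 24
ES_D = 25; EF_D = 25+11 = 36
ES_E = max(EF_C=24, EF_D=36) = 36; EF_E = 36+5 = 41
ES_F = 36; EF_F = 36+13 = 49
ES_G = 10; EF_G = 10+10 = 20
ES_H = max(EF_C=24, EF_E=41, EF_F=49, EF_G=20) = 49; EF_H = 49+11 = 60
Expected project duration μ = 60 weeks. Critical path: A → B → D → F → H.

Variance along critical path = 4.000 + 4.000 + 4.000 + 1.778 + 1.778 = 15.556; σ = 3.944 weeks.
D = μ + z·σ = 60 + 1.036·3.944 = 64.1 weeks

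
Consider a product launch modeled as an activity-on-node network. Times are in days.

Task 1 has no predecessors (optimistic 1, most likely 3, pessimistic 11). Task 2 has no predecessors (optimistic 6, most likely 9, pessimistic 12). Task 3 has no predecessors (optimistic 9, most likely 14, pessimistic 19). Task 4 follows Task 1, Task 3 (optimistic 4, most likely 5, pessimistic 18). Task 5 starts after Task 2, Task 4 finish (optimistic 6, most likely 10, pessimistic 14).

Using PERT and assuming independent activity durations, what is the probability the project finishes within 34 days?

te_Task 1 = (1 + 4·3 + 11)/6 = 24/6 = 4; σ²_Task 1 = ((11−1)/6)² = 2.778
te_Task 2 = (6 + 4·9 + 12)/6 = 54/6 = 9; σ²_Task 2 = ((12−6)/6)² = 1.000
te_Task 3 = (9 + 4·14 + 19)/6 = 84/6 = 14; σ²_Task 3 = ((19−9)/6)² = 2.778
te_Task 4 = (4 + 4·5 + 18)/6 = 42/6 = 7; σ²_Task 4 = ((18−4)/6)² = 5.444
te_Task 5 = (6 + 4·10 + 14)/6 = 60/6 = 10; σ²_Task 5 = ((14−6)/6)² = 1.778

Forward pass:
ES_Task 1 = 0; EF_Task 1 = 4
ES_Task 2 = 0; EF_Task 2 = 9
ES_Task 3 = 0; EF_Task 3 = 14
ES_Task 4 = max(EF_Task 1=4, EF_Task 3=14) = 14; EF_Task 4 = 14+7 = 21
ES_Task 5 = max(EF_Task 2=9, EF_Task 4=21) = 21; EF_Task 5 = 21+10 = 31
Expected project duration μ = 31 days. Critical path: Task 3 → Task 4 → Task 5.

Variance along critical path = 2.778 + 5.444 + 1.778 = 10.000; σ = √10.000 = 3.162 days.
Z = (34 − 31) / 3.162 = 0.949
P(T ≤ 34) = Φ(0.949) ≈ 0.829

0.829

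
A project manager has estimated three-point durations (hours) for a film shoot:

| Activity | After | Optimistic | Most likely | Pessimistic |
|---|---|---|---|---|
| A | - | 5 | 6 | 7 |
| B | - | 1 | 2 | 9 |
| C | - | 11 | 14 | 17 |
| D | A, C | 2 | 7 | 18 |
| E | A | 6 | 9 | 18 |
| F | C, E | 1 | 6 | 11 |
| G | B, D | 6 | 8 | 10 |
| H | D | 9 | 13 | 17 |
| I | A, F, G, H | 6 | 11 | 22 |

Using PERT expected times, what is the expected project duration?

te_A = (5 + 4·6 + 7)/6 = 36/6 = 6
te_B = (1 + 4·2 + 9)/6 = 18/6 = 3
te_C = (11 + 4·14 + 17)/6 = 84/6 = 14
te_D = (2 + 4·7 + 18)/6 = 48/6 = 8
te_E = (6 + 4·9 + 18)/6 = 60/6 = 10
te_F = (1 + 4·6 + 11)/6 = 36/6 = 6
te_G = (6 + 4·8 + 10)/6 = 48/6 = 8
te_H = (9 + 4·13 + 17)/6 = 78/6 = 13
te_I = (6 + 4·11 + 22)/6 = 72/6 = 12

Forward pass:
ES_A = 0; EF_A = 6
ES_B = 0; EF_B = 3
ES_C = 0; EF_C = 14
ES_D = max(EF_A=6, EF_C=14) = 14; EF_D = 14+8 = 22
ES_E = 6; EF_E = 6+10 = 16
ES_F = max(EF_C=14, EF_E=16) = 16; EF_F = 16+6 = 22
ES_G = max(EF_B=3, EF_D=22) = 22; EF_G = 22+8 = 30
ES_H = 22; EF_H = 22+13 = 35
ES_I = max(EF_A=6, EF_F=22, EF_G=30, EF_H=35) = 35; EF_I = 35+12 = 47
Expected project duration μ = 47 hours. Critical path: C → D → H → I.

47 hours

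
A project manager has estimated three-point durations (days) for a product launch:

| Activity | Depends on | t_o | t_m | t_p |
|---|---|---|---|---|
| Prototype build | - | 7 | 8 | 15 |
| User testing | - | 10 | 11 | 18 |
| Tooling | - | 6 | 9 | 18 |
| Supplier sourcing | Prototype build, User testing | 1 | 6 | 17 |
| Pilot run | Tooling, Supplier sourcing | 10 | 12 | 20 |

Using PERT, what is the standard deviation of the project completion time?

3.42 days

te_Prototype build = (7 + 4·8 + 15)/6 = 54/6 = 9; σ²_Prototype build = ((15−7)/6)² = 1.778
te_User testing = (10 + 4·11 + 18)/6 = 72/6 = 12; σ²_User testing = ((18−10)/6)² = 1.778
te_Tooling = (6 + 4·9 + 18)/6 = 60/6 = 10; σ²_Tooling = ((18−6)/6)² = 4.000
te_Supplier sourcing = (1 + 4·6 + 17)/6 = 42/6 = 7; σ²_Supplier sourcing = ((17−1)/6)² = 7.111
te_Pilot run = (10 + 4·12 + 20)/6 = 78/6 = 13; σ²_Pilot run = ((20−10)/6)² = 2.778

Forward pass:
ES_Prototype build = 0; EF_Prototype build = 9
ES_User testing = 0; EF_User testing = 12
ES_Tooling = 0; EF_Tooling = 10
ES_Supplier sourcing = max(EF_Prototype build=9, EF_User testing=12) = 12; EF_Supplier sourcing = 12+7 = 19
ES_Pilot run = max(EF_Tooling=10, EF_Supplier sourcing=19) = 19; EF_Pilot run = 19+13 = 32
Expected project duration μ = 32 days. Critical path: User testing → Supplier sourcing → Pilot run.

Variance along critical path = 1.778 + 7.111 + 2.778 = 11.667
σ = √11.667 = 3.416 days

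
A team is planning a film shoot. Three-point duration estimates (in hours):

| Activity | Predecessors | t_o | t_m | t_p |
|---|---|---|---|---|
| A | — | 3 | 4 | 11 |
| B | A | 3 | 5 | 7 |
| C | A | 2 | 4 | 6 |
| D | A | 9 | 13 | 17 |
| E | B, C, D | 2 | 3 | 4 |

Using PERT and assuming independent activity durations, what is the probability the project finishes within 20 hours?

te_A = (3 + 4·4 + 11)/6 = 30/6 = 5; σ²_A = ((11−3)/6)² = 1.778
te_B = (3 + 4·5 + 7)/6 = 30/6 = 5; σ²_B = ((7−3)/6)² = 0.444
te_C = (2 + 4·4 + 6)/6 = 24/6 = 4; σ²_C = ((6−2)/6)² = 0.444
te_D = (9 + 4·13 + 17)/6 = 78/6 = 13; σ²_D = ((17−9)/6)² = 1.778
te_E = (2 + 4·3 + 4)/6 = 18/6 = 3; σ²_E = ((4−2)/6)² = 0.111

Forward pass:
ES_A = 0; EF_A = 5
ES_B = 5; EF_B = 5+5 = 10
ES_C = 5; EF_C = 5+4 = 9
ES_D = 5; EF_D = 5+13 = 18
ES_E = max(EF_B=10, EF_C=9, EF_D=18) = 18; EF_E = 18+3 = 21
Expected project duration μ = 21 hours. Critical path: A → D → E.

Variance along critical path = 1.778 + 1.778 + 0.111 = 3.667; σ = √3.667 = 1.915 hours.
Z = (20 − 21) / 1.915 = -0.522
P(T ≤ 20) = Φ(-0.522) ≈ 0.301

0.301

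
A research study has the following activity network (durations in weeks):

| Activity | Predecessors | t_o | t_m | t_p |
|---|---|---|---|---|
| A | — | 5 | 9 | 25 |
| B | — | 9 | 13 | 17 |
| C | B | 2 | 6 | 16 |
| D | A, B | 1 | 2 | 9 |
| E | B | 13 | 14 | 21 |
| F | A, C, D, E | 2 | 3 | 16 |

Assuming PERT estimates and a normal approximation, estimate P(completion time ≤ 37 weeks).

0.909

te_A = (5 + 4·9 + 25)/6 = 66/6 = 11; σ²_A = ((25−5)/6)² = 11.111
te_B = (9 + 4·13 + 17)/6 = 78/6 = 13; σ²_B = ((17−9)/6)² = 1.778
te_C = (2 + 4·6 + 16)/6 = 42/6 = 7; σ²_C = ((16−2)/6)² = 5.444
te_D = (1 + 4·2 + 9)/6 = 18/6 = 3; σ²_D = ((9−1)/6)² = 1.778
te_E = (13 + 4·14 + 21)/6 = 90/6 = 15; σ²_E = ((21−13)/6)² = 1.778
te_F = (2 + 4·3 + 16)/6 = 30/6 = 5; σ²_F = ((16−2)/6)² = 5.444

Forward pass:
ES_A = 0; EF_A = 11
ES_B = 0; EF_B = 13
ES_C = 13; EF_C = 13+7 = 20
ES_D = max(EF_A=11, EF_B=13) = 13; EF_D = 13+3 = 16
ES_E = 13; EF_E = 13+15 = 28
ES_F = max(EF_A=11, EF_C=20, EF_D=16, EF_E=28) = 28; EF_F = 28+5 = 33
Expected project duration μ = 33 weeks. Critical path: B → E → F.

Variance along critical path = 1.778 + 1.778 + 5.444 = 9.000; σ = √9.000 = 3.000 weeks.
Z = (37 − 33) / 3.000 = 1.333
P(T ≤ 37) = Φ(1.333) ≈ 0.909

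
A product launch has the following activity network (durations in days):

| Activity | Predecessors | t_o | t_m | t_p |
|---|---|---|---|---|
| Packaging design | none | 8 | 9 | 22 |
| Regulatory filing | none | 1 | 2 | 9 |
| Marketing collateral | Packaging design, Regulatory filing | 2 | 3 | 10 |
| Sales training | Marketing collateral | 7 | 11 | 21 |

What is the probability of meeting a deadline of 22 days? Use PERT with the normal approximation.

0.080

te_Packaging design = (8 + 4·9 + 22)/6 = 66/6 = 11; σ²_Packaging design = ((22−8)/6)² = 5.444
te_Regulatory filing = (1 + 4·2 + 9)/6 = 18/6 = 3; σ²_Regulatory filing = ((9−1)/6)² = 1.778
te_Marketing collateral = (2 + 4·3 + 10)/6 = 24/6 = 4; σ²_Marketing collateral = ((10−2)/6)² = 1.778
te_Sales training = (7 + 4·11 + 21)/6 = 72/6 = 12; σ²_Sales training = ((21−7)/6)² = 5.444

Forward pass:
ES_Packaging design = 0; EF_Packaging design = 11
ES_Regulatory filing = 0; EF_Regulatory filing = 3
ES_Marketing collateral = max(EF_Packaging design=11, EF_Regulatory filing=3) = 11; EF_Marketing collateral = 11+4 = 15
ES_Sales training = 15; EF_Sales training = 15+12 = 27
Expected project duration μ = 27 days. Critical path: Packaging design → Marketing collateral → Sales training.

Variance along critical path = 5.444 + 1.778 + 5.444 = 12.667; σ = √12.667 = 3.559 days.
Z = (22 − 27) / 3.559 = -1.405
P(T ≤ 22) = Φ(-1.405) ≈ 0.080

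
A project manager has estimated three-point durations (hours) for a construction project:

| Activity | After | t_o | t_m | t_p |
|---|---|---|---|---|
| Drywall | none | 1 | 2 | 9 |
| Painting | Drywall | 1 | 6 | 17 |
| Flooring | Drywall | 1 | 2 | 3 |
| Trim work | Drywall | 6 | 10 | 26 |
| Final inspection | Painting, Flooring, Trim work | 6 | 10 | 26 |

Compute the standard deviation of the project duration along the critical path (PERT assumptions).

4.90 hours

te_Drywall = (1 + 4·2 + 9)/6 = 18/6 = 3; σ²_Drywall = ((9−1)/6)² = 1.778
te_Painting = (1 + 4·6 + 17)/6 = 42/6 = 7; σ²_Painting = ((17−1)/6)² = 7.111
te_Flooring = (1 + 4·2 + 3)/6 = 12/6 = 2; σ²_Flooring = ((3−1)/6)² = 0.111
te_Trim work = (6 + 4·10 + 26)/6 = 72/6 = 12; σ²_Trim work = ((26−6)/6)² = 11.111
te_Final inspection = (6 + 4·10 + 26)/6 = 72/6 = 12; σ²_Final inspection = ((26−6)/6)² = 11.111

Forward pass:
ES_Drywall = 0; EF_Drywall = 3
ES_Painting = 3; EF_Painting = 3+7 = 10
ES_Flooring = 3; EF_Flooring = 3+2 = 5
ES_Trim work = 3; EF_Trim work = 3+12 = 15
ES_Final inspection = max(EF_Painting=10, EF_Flooring=5, EF_Trim work=15) = 15; EF_Final inspection = 15+12 = 27
Expected project duration μ = 27 hours. Critical path: Drywall → Trim work → Final inspection.

Variance along critical path = 1.778 + 11.111 + 11.111 = 24.000
σ = √24.000 = 4.899 hours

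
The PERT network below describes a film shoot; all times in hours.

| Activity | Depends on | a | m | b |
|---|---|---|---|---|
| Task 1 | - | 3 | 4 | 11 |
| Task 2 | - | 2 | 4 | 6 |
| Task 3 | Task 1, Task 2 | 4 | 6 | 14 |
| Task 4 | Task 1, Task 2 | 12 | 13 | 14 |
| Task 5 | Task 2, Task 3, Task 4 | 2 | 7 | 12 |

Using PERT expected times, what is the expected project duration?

25 hours

te_Task 1 = (3 + 4·4 + 11)/6 = 30/6 = 5
te_Task 2 = (2 + 4·4 + 6)/6 = 24/6 = 4
te_Task 3 = (4 + 4·6 + 14)/6 = 42/6 = 7
te_Task 4 = (12 + 4·13 + 14)/6 = 78/6 = 13
te_Task 5 = (2 + 4·7 + 12)/6 = 42/6 = 7

Forward pass:
ES_Task 1 = 0; EF_Task 1 = 5
ES_Task 2 = 0; EF_Task 2 = 4
ES_Task 3 = max(EF_Task 1=5, EF_Task 2=4) = 5; EF_Task 3 = 5+7 = 12
ES_Task 4 = max(EF_Task 1=5, EF_Task 2=4) = 5; EF_Task 4 = 5+13 = 18
ES_Task 5 = max(EF_Task 2=4, EF_Task 3=12, EF_Task 4=18) = 18; EF_Task 5 = 18+7 = 25
Expected project duration μ = 25 hours. Critical path: Task 1 → Task 4 → Task 5.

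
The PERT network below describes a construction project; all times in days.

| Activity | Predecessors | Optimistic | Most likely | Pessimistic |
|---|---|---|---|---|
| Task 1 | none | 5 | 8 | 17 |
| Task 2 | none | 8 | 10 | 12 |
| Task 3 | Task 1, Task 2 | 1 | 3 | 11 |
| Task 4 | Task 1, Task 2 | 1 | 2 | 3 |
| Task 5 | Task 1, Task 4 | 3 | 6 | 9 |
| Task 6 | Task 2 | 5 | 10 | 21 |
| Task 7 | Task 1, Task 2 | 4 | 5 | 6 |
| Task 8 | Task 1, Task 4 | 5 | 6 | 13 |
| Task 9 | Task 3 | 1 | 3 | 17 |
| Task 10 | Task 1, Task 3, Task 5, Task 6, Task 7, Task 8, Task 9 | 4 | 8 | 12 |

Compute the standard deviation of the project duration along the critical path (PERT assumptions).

te_Task 1 = (5 + 4·8 + 17)/6 = 54/6 = 9; σ²_Task 1 = ((17−5)/6)² = 4.000
te_Task 2 = (8 + 4·10 + 12)/6 = 60/6 = 10; σ²_Task 2 = ((12−8)/6)² = 0.444
te_Task 3 = (1 + 4·3 + 11)/6 = 24/6 = 4; σ²_Task 3 = ((11−1)/6)² = 2.778
te_Task 4 = (1 + 4·2 + 3)/6 = 12/6 = 2; σ²_Task 4 = ((3−1)/6)² = 0.111
te_Task 5 = (3 + 4·6 + 9)/6 = 36/6 = 6; σ²_Task 5 = ((9−3)/6)² = 1.000
te_Task 6 = (5 + 4·10 + 21)/6 = 66/6 = 11; σ²_Task 6 = ((21−5)/6)² = 7.111
te_Task 7 = (4 + 4·5 + 6)/6 = 30/6 = 5; σ²_Task 7 = ((6−4)/6)² = 0.111
te_Task 8 = (5 + 4·6 + 13)/6 = 42/6 = 7; σ²_Task 8 = ((13−5)/6)² = 1.778
te_Task 9 = (1 + 4·3 + 17)/6 = 30/6 = 5; σ²_Task 9 = ((17−1)/6)² = 7.111
te_Task 10 = (4 + 4·8 + 12)/6 = 48/6 = 8; σ²_Task 10 = ((12−4)/6)² = 1.778

Forward pass:
ES_Task 1 = 0; EF_Task 1 = 9
ES_Task 2 = 0; EF_Task 2 = 10
ES_Task 3 = max(EF_Task 1=9, EF_Task 2=10) = 10; EF_Task 3 = 10+4 = 14
ES_Task 4 = max(EF_Task 1=9, EF_Task 2=10) = 10; EF_Task 4 = 10+2 = 12
ES_Task 5 = max(EF_Task 1=9, EF_Task 4=12) = 12; EF_Task 5 = 12+6 = 18
ES_Task 6 = 10; EF_Task 6 = 10+11 = 21
ES_Task 7 = max(EF_Task 1=9, EF_Task 2=10) = 10; EF_Task 7 = 10+5 = 15
ES_Task 8 = max(EF_Task 1=9, EF_Task 4=12) = 12; EF_Task 8 = 12+7 = 19
ES_Task 9 = 14; EF_Task 9 = 14+5 = 19
ES_Task 10 = max(EF_Task 1=9, EF_Task 3=14, EF_Task 5=18, EF_Task 6=21, EF_Task 7=15, EF_Task 8=19, EF_Task 9=19) = 21; EF_Task 10 = 21+8 = 29
Expected project duration μ = 29 days. Critical path: Task 2 → Task 6 → Task 10.

Variance along critical path = 0.444 + 7.111 + 1.778 = 9.333
σ = √9.333 = 3.055 days

3.06 days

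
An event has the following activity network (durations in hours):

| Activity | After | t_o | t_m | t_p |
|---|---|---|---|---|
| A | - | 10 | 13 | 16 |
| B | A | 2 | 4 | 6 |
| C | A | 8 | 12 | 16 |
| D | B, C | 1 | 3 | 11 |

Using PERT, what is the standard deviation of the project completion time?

te_A = (10 + 4·13 + 16)/6 = 78/6 = 13; σ²_A = ((16−10)/6)² = 1.000
te_B = (2 + 4·4 + 6)/6 = 24/6 = 4; σ²_B = ((6−2)/6)² = 0.444
te_C = (8 + 4·12 + 16)/6 = 72/6 = 12; σ²_C = ((16−8)/6)² = 1.778
te_D = (1 + 4·3 + 11)/6 = 24/6 = 4; σ²_D = ((11−1)/6)² = 2.778

Forward pass:
ES_A = 0; EF_A = 13
ES_B = 13; EF_B = 13+4 = 17
ES_C = 13; EF_C = 13+12 = 25
ES_D = max(EF_B=17, EF_C=25) = 25; EF_D = 25+4 = 29
Expected project duration μ = 29 hours. Critical path: A → C → D.

Variance along critical path = 1.000 + 1.778 + 2.778 = 5.556
σ = √5.556 = 2.357 hours

2.36 hours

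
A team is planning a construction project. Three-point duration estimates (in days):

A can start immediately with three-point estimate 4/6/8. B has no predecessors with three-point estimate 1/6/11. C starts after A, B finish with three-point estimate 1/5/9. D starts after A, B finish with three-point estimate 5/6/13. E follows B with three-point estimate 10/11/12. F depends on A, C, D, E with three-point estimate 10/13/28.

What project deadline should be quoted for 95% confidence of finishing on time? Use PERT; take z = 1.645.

37.7 days

te_A = (4 + 4·6 + 8)/6 = 36/6 = 6; σ²_A = ((8−4)/6)² = 0.444
te_B = (1 + 4·6 + 11)/6 = 36/6 = 6; σ²_B = ((11−1)/6)² = 2.778
te_C = (1 + 4·5 + 9)/6 = 30/6 = 5; σ²_C = ((9−1)/6)² = 1.778
te_D = (5 + 4·6 + 13)/6 = 42/6 = 7; σ²_D = ((13−5)/6)² = 1.778
te_E = (10 + 4·11 + 12)/6 = 66/6 = 11; σ²_E = ((12−10)/6)² = 0.111
te_F = (10 + 4·13 + 28)/6 = 90/6 = 15; σ²_F = ((28−10)/6)² = 9.000

Forward pass:
ES_A = 0; EF_A = 6
ES_B = 0; EF_B = 6
ES_C = max(EF_A=6, EF_B=6) = 6; EF_C = 6+5 = 11
ES_D = max(EF_A=6, EF_B=6) = 6; EF_D = 6+7 = 13
ES_E = 6; EF_E = 6+11 = 17
ES_F = max(EF_A=6, EF_C=11, EF_D=13, EF_E=17) = 17; EF_F = 17+15 = 32
Expected project duration μ = 32 days. Critical path: B → E → F.

Variance along critical path = 2.778 + 0.111 + 9.000 = 11.889; σ = 3.448 days.
D = μ + z·σ = 32 + 1.645·3.448 = 37.7 days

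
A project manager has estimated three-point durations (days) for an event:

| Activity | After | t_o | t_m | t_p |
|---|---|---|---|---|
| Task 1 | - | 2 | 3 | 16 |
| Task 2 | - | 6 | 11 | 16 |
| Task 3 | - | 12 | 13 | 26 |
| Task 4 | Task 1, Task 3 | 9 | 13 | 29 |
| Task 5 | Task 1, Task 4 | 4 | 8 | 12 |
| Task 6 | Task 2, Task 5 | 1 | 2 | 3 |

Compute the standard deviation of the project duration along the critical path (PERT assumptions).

te_Task 1 = (2 + 4·3 + 16)/6 = 30/6 = 5; σ²_Task 1 = ((16−2)/6)² = 5.444
te_Task 2 = (6 + 4·11 + 16)/6 = 66/6 = 11; σ²_Task 2 = ((16−6)/6)² = 2.778
te_Task 3 = (12 + 4·13 + 26)/6 = 90/6 = 15; σ²_Task 3 = ((26−12)/6)² = 5.444
te_Task 4 = (9 + 4·13 + 29)/6 = 90/6 = 15; σ²_Task 4 = ((29−9)/6)² = 11.111
te_Task 5 = (4 + 4·8 + 12)/6 = 48/6 = 8; σ²_Task 5 = ((12−4)/6)² = 1.778
te_Task 6 = (1 + 4·2 + 3)/6 = 12/6 = 2; σ²_Task 6 = ((3−1)/6)² = 0.111

Forward pass:
ES_Task 1 = 0; EF_Task 1 = 5
ES_Task 2 = 0; EF_Task 2 = 11
ES_Task 3 = 0; EF_Task 3 = 15
ES_Task 4 = max(EF_Task 1=5, EF_Task 3=15) = 15; EF_Task 4 = 15+15 = 30
ES_Task 5 = max(EF_Task 1=5, EF_Task 4=30) = 30; EF_Task 5 = 30+8 = 38
ES_Task 6 = max(EF_Task 2=11, EF_Task 5=38) = 38; EF_Task 6 = 38+2 = 40
Expected project duration μ = 40 days. Critical path: Task 3 → Task 4 → Task 5 → Task 6.

Variance along critical path = 5.444 + 11.111 + 1.778 + 0.111 = 18.444
σ = √18.444 = 4.295 days

4.29 days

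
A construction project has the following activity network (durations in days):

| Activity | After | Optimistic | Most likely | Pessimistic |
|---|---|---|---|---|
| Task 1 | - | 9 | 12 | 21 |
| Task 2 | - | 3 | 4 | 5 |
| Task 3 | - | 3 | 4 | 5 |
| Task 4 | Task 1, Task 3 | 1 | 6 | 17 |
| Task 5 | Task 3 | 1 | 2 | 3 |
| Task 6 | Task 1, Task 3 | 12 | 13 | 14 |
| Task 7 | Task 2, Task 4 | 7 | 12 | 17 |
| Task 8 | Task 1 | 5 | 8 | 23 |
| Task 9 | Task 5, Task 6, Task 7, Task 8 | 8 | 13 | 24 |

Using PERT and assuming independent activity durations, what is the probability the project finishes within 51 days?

0.862

te_Task 1 = (9 + 4·12 + 21)/6 = 78/6 = 13; σ²_Task 1 = ((21−9)/6)² = 4.000
te_Task 2 = (3 + 4·4 + 5)/6 = 24/6 = 4; σ²_Task 2 = ((5−3)/6)² = 0.111
te_Task 3 = (3 + 4·4 + 5)/6 = 24/6 = 4; σ²_Task 3 = ((5−3)/6)² = 0.111
te_Task 4 = (1 + 4·6 + 17)/6 = 42/6 = 7; σ²_Task 4 = ((17−1)/6)² = 7.111
te_Task 5 = (1 + 4·2 + 3)/6 = 12/6 = 2; σ²_Task 5 = ((3−1)/6)² = 0.111
te_Task 6 = (12 + 4·13 + 14)/6 = 78/6 = 13; σ²_Task 6 = ((14−12)/6)² = 0.111
te_Task 7 = (7 + 4·12 + 17)/6 = 72/6 = 12; σ²_Task 7 = ((17−7)/6)² = 2.778
te_Task 8 = (5 + 4·8 + 23)/6 = 60/6 = 10; σ²_Task 8 = ((23−5)/6)² = 9.000
te_Task 9 = (8 + 4·13 + 24)/6 = 84/6 = 14; σ²_Task 9 = ((24−8)/6)² = 7.111

Forward pass:
ES_Task 1 = 0; EF_Task 1 = 13
ES_Task 2 = 0; EF_Task 2 = 4
ES_Task 3 = 0; EF_Task 3 = 4
ES_Task 4 = max(EF_Task 1=13, EF_Task 3=4) = 13; EF_Task 4 = 13+7 = 20
ES_Task 5 = 4; EF_Task 5 = 4+2 = 6
ES_Task 6 = max(EF_Task 1=13, EF_Task 3=4) = 13; EF_Task 6 = 13+13 = 26
ES_Task 7 = max(EF_Task 2=4, EF_Task 4=20) = 20; EF_Task 7 = 20+12 = 32
ES_Task 8 = 13; EF_Task 8 = 13+10 = 23
ES_Task 9 = max(EF_Task 5=6, EF_Task 6=26, EF_Task 7=32, EF_Task 8=23) = 32; EF_Task 9 = 32+14 = 46
Expected project duration μ = 46 days. Critical path: Task 1 → Task 4 → Task 7 → Task 9.

Variance along critical path = 4.000 + 7.111 + 2.778 + 7.111 = 21.000; σ = √21.000 = 4.583 days.
Z = (51 − 46) / 4.583 = 1.091
P(T ≤ 51) = Φ(1.091) ≈ 0.862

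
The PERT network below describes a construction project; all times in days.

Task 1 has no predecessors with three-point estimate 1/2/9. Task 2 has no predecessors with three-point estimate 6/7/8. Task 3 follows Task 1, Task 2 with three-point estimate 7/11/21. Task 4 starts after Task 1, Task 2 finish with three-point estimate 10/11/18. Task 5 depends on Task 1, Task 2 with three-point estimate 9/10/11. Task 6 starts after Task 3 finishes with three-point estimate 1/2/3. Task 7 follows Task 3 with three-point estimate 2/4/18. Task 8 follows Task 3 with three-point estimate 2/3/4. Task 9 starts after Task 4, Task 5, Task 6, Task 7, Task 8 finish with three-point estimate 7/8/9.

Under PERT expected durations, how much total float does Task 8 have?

te_Task 1 = (1 + 4·2 + 9)/6 = 18/6 = 3
te_Task 2 = (6 + 4·7 + 8)/6 = 42/6 = 7
te_Task 3 = (7 + 4·11 + 21)/6 = 72/6 = 12
te_Task 4 = (10 + 4·11 + 18)/6 = 72/6 = 12
te_Task 5 = (9 + 4·10 + 11)/6 = 60/6 = 10
te_Task 6 = (1 + 4·2 + 3)/6 = 12/6 = 2
te_Task 7 = (2 + 4·4 + 18)/6 = 36/6 = 6
te_Task 8 = (2 + 4·3 + 4)/6 = 18/6 = 3
te_Task 9 = (7 + 4·8 + 9)/6 = 48/6 = 8

Forward pass:
ES_Task 1 = 0; EF_Task 1 = 3
ES_Task 2 = 0; EF_Task 2 = 7
ES_Task 3 = max(EF_Task 1=3, EF_Task 2=7) = 7; EF_Task 3 = 7+12 = 19
ES_Task 4 = max(EF_Task 1=3, EF_Task 2=7) = 7; EF_Task 4 = 7+12 = 19
ES_Task 5 = max(EF_Task 1=3, EF_Task 2=7) = 7; EF_Task 5 = 7+10 = 17
ES_Task 6 = 19; EF_Task 6 = 19+2 = 21
ES_Task 7 = 19; EF_Task 7 = 19+6 = 25
ES_Task 8 = 19; EF_Task 8 = 19+3 = 22
ES_Task 9 = max(EF_Task 4=19, EF_Task 5=17, EF_Task 6=21, EF_Task 7=25, EF_Task 8=22) = 25; EF_Task 9 = 25+8 = 33
Expected project duration μ = 33 days. Critical path: Task 2 → Task 3 → Task 7 → Task 9.

Backward pass:
LF_Task 9 = 33; LS_Task 9 = 33−8 = 25
LF_Task 8 = LS_Task 9 = 25; LS_Task 8 = 25−3 = 22
LF_Task 7 = LS_Task 9 = 25; LS_Task 7 = 25−6 = 19
LF_Task 6 = LS_Task 9 = 25; LS_Task 6 = 25−2 = 23
LF_Task 5 = LS_Task 9 = 25; LS_Task 5 = 25−10 = 15
LF_Task 4 = LS_Task 9 = 25; LS_Task 4 = 25−12 = 13
LF_Task 3 = min(LS_Task 6=23, LS_Task 7=19, LS_Task 8=22) = 19; LS_Task 3 = 19−12 = 7
LF_Task 2 = min(LS_Task 3=7, LS_Task 4=13, LS_Task 5=15) = 7; LS_Task 2 = 7−7 = 0
LF_Task 1 = min(LS_Task 3=7, LS_Task 4=13, LS_Task 5=15) = 7; LS_Task 1 = 7−3 = 4
Slack_Task 8 = LS_Task 8 − ES_Task 8 = 22 − 19 = 3

3 days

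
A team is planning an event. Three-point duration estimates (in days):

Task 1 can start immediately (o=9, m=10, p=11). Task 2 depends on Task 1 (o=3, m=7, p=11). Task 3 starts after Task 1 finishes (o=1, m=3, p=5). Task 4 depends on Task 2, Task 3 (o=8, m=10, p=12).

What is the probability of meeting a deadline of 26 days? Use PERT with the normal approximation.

0.256

te_Task 1 = (9 + 4·10 + 11)/6 = 60/6 = 10; σ²_Task 1 = ((11−9)/6)² = 0.111
te_Task 2 = (3 + 4·7 + 11)/6 = 42/6 = 7; σ²_Task 2 = ((11−3)/6)² = 1.778
te_Task 3 = (1 + 4·3 + 5)/6 = 18/6 = 3; σ²_Task 3 = ((5−1)/6)² = 0.444
te_Task 4 = (8 + 4·10 + 12)/6 = 60/6 = 10; σ²_Task 4 = ((12−8)/6)² = 0.444

Forward pass:
ES_Task 1 = 0; EF_Task 1 = 10
ES_Task 2 = 10; EF_Task 2 = 10+7 = 17
ES_Task 3 = 10; EF_Task 3 = 10+3 = 13
ES_Task 4 = max(EF_Task 2=17, EF_Task 3=13) = 17; EF_Task 4 = 17+10 = 27
Expected project duration μ = 27 days. Critical path: Task 1 → Task 2 → Task 4.

Variance along critical path = 0.111 + 1.778 + 0.444 = 2.333; σ = √2.333 = 1.528 days.
Z = (26 − 27) / 1.528 = -0.655
P(T ≤ 26) = Φ(-0.655) ≈ 0.256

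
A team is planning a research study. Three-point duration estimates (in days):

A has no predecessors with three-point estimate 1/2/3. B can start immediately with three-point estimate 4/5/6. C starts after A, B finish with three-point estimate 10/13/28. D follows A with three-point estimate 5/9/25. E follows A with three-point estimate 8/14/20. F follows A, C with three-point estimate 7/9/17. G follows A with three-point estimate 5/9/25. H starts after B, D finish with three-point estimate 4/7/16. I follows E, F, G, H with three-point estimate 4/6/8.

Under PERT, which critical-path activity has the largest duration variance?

te_A = (1 + 4·2 + 3)/6 = 12/6 = 2; σ²_A = ((3−1)/6)² = 0.111
te_B = (4 + 4·5 + 6)/6 = 30/6 = 5; σ²_B = ((6−4)/6)² = 0.111
te_C = (10 + 4·13 + 28)/6 = 90/6 = 15; σ²_C = ((28−10)/6)² = 9.000
te_D = (5 + 4·9 + 25)/6 = 66/6 = 11; σ²_D = ((25−5)/6)² = 11.111
te_E = (8 + 4·14 + 20)/6 = 84/6 = 14; σ²_E = ((20−8)/6)² = 4.000
te_F = (7 + 4·9 + 17)/6 = 60/6 = 10; σ²_F = ((17−7)/6)² = 2.778
te_G = (5 + 4·9 + 25)/6 = 66/6 = 11; σ²_G = ((25−5)/6)² = 11.111
te_H = (4 + 4·7 + 16)/6 = 48/6 = 8; σ²_H = ((16−4)/6)² = 4.000
te_I = (4 + 4·6 + 8)/6 = 36/6 = 6; σ²_I = ((8−4)/6)² = 0.444

Forward pass:
ES_A = 0; EF_A = 2
ES_B = 0; EF_B = 5
ES_C = max(EF_A=2, EF_B=5) = 5; EF_C = 5+15 = 20
ES_D = 2; EF_D = 2+11 = 13
ES_E = 2; EF_E = 2+14 = 16
ES_F = max(EF_A=2, EF_C=20) = 20; EF_F = 20+10 = 30
ES_G = 2; EF_G = 2+11 = 13
ES_H = max(EF_B=5, EF_D=13) = 13; EF_H = 13+8 = 21
ES_I = max(EF_E=16, EF_F=30, EF_G=13, EF_H=21) = 30; EF_I = 30+6 = 36
Expected project duration μ = 36 days. Critical path: B → C → F → I.

Variances on critical path: σ²_B=0.111, σ²_C=9.000, σ²_F=2.778, σ²_I=0.444.
Largest is σ²_C = 9.000.

C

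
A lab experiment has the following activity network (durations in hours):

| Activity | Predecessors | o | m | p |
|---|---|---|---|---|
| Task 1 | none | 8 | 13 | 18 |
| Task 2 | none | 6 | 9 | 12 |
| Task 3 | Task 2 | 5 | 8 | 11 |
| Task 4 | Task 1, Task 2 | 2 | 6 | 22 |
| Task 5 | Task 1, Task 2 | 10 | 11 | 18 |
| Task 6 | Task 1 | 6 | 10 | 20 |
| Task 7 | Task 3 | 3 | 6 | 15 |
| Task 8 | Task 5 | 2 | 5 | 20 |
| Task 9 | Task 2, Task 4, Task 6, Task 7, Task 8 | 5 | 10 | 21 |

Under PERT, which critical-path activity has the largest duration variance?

Task 8

te_Task 1 = (8 + 4·13 + 18)/6 = 78/6 = 13; σ²_Task 1 = ((18−8)/6)² = 2.778
te_Task 2 = (6 + 4·9 + 12)/6 = 54/6 = 9; σ²_Task 2 = ((12−6)/6)² = 1.000
te_Task 3 = (5 + 4·8 + 11)/6 = 48/6 = 8; σ²_Task 3 = ((11−5)/6)² = 1.000
te_Task 4 = (2 + 4·6 + 22)/6 = 48/6 = 8; σ²_Task 4 = ((22−2)/6)² = 11.111
te_Task 5 = (10 + 4·11 + 18)/6 = 72/6 = 12; σ²_Task 5 = ((18−10)/6)² = 1.778
te_Task 6 = (6 + 4·10 + 20)/6 = 66/6 = 11; σ²_Task 6 = ((20−6)/6)² = 5.444
te_Task 7 = (3 + 4·6 + 15)/6 = 42/6 = 7; σ²_Task 7 = ((15−3)/6)² = 4.000
te_Task 8 = (2 + 4·5 + 20)/6 = 42/6 = 7; σ²_Task 8 = ((20−2)/6)² = 9.000
te_Task 9 = (5 + 4·10 + 21)/6 = 66/6 = 11; σ²_Task 9 = ((21−5)/6)² = 7.111

Forward pass:
ES_Task 1 = 0; EF_Task 1 = 13
ES_Task 2 = 0; EF_Task 2 = 9
ES_Task 3 = 9; EF_Task 3 = 9+8 = 17
ES_Task 4 = max(EF_Task 1=13, EF_Task 2=9) = 13; EF_Task 4 = 13+8 = 21
ES_Task 5 = max(EF_Task 1=13, EF_Task 2=9) = 13; EF_Task 5 = 13+12 = 25
ES_Task 6 = 13; EF_Task 6 = 13+11 = 24
ES_Task 7 = 17; EF_Task 7 = 17+7 = 24
ES_Task 8 = 25; EF_Task 8 = 25+7 = 32
ES_Task 9 = max(EF_Task 2=9, EF_Task 4=21, EF_Task 6=24, EF_Task 7=24, EF_Task 8=32) = 32; EF_Task 9 = 32+11 = 43
Expected project duration μ = 43 hours. Critical path: Task 1 → Task 5 → Task 8 → Task 9.

Variances on critical path: σ²_Task 1=2.778, σ²_Task 5=1.778, σ²_Task 8=9.000, σ²_Task 9=7.111.
Largest is σ²_Task 8 = 9.000.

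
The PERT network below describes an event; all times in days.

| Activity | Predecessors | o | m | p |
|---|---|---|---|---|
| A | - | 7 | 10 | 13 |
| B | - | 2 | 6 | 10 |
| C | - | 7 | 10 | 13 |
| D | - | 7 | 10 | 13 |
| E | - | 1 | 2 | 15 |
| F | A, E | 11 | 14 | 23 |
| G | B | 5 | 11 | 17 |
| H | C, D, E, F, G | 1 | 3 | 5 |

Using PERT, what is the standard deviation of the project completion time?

2.33 days

te_A = (7 + 4·10 + 13)/6 = 60/6 = 10; σ²_A = ((13−7)/6)² = 1.000
te_B = (2 + 4·6 + 10)/6 = 36/6 = 6; σ²_B = ((10−2)/6)² = 1.778
te_C = (7 + 4·10 + 13)/6 = 60/6 = 10; σ²_C = ((13−7)/6)² = 1.000
te_D = (7 + 4·10 + 13)/6 = 60/6 = 10; σ²_D = ((13−7)/6)² = 1.000
te_E = (1 + 4·2 + 15)/6 = 24/6 = 4; σ²_E = ((15−1)/6)² = 5.444
te_F = (11 + 4·14 + 23)/6 = 90/6 = 15; σ²_F = ((23−11)/6)² = 4.000
te_G = (5 + 4·11 + 17)/6 = 66/6 = 11; σ²_G = ((17−5)/6)² = 4.000
te_H = (1 + 4·3 + 5)/6 = 18/6 = 3; σ²_H = ((5−1)/6)² = 0.444

Forward pass:
ES_A = 0; EF_A = 10
ES_B = 0; EF_B = 6
ES_C = 0; EF_C = 10
ES_D = 0; EF_D = 10
ES_E = 0; EF_E = 4
ES_F = max(EF_A=10, EF_E=4) = 10; EF_F = 10+15 = 25
ES_G = 6; EF_G = 6+11 = 17
ES_H = max(EF_C=10, EF_D=10, EF_E=4, EF_F=25, EF_G=17) = 25; EF_H = 25+3 = 28
Expected project duration μ = 28 days. Critical path: A → F → H.

Variance along critical path = 1.000 + 4.000 + 0.444 = 5.444
σ = √5.444 = 2.333 days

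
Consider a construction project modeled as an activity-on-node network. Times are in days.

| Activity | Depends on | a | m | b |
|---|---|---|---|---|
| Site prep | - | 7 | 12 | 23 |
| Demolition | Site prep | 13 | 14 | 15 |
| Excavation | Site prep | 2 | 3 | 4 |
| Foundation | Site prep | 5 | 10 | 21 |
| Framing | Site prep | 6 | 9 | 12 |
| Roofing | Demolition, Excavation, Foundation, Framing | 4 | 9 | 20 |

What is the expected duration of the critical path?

te_Site prep = (7 + 4·12 + 23)/6 = 78/6 = 13
te_Demolition = (13 + 4·14 + 15)/6 = 84/6 = 14
te_Excavation = (2 + 4·3 + 4)/6 = 18/6 = 3
te_Foundation = (5 + 4·10 + 21)/6 = 66/6 = 11
te_Framing = (6 + 4·9 + 12)/6 = 54/6 = 9
te_Roofing = (4 + 4·9 + 20)/6 = 60/6 = 10

Forward pass:
ES_Site prep = 0; EF_Site prep = 13
ES_Demolition = 13; EF_Demolition = 13+14 = 27
ES_Excavation = 13; EF_Excavation = 13+3 = 16
ES_Foundation = 13; EF_Foundation = 13+11 = 24
ES_Framing = 13; EF_Framing = 13+9 = 22
ES_Roofing = max(EF_Demolition=27, EF_Excavation=16, EF_Foundation=24, EF_Framing=22) = 27; EF_Roofing = 27+10 = 37
Expected project duration μ = 37 days. Critical path: Site prep → Demolition → Roofing.

37 days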